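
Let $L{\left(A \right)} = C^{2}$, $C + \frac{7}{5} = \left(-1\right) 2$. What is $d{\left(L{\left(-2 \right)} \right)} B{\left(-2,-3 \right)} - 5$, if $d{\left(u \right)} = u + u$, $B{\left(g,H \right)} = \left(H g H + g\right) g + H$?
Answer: $\frac{21261}{25} \approx 850.44$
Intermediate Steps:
$C = - \frac{17}{5}$ ($C = - \frac{7}{5} - 2 = - \frac{17}{5} \approx -3.4$)
$L{\left(A \right)} = \frac{289}{25}$ ($L{\left(A \right)} = \left(- \frac{17}{5}\right)^{2} = \frac{289}{25}$)
$B{\left(g,H \right)} = H + g \left(g + g H^{2}\right)$ ($B{\left(g,H \right)} = \left(g H^{2} + g\right) g + H = \left(g + g H^{2}\right) g + H = g \left(g + g H^{2}\right) + H = H + g \left(g + g H^{2}\right)$)
$d{\left(u \right)} = 2 u$
$d{\left(L{\left(-2 \right)} \right)} B{\left(-2,-3 \right)} - 5 = 2 \cdot \frac{289}{25} \left(-3 + \left(-2\right)^{2} + \left(-3\right)^{2} \left(-2\right)^{2}\right) - 5 = \frac{578 \left(-3 + 4 + 9 \cdot 4\right)}{25} - 5 = \frac{578 \left(-3 + 4 + 36\right)}{25} - 5 = \frac{578}{25} \cdot 37 - 5 = \frac{21386}{25} - 5 = \frac{21261}{25}$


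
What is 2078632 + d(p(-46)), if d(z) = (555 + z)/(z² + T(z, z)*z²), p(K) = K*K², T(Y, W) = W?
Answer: 1916874288632399781901/922180688372160 ≈ 2.0786e+6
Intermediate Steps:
p(K) = K³
d(z) = (555 + z)/(z² + z³) (d(z) = (555 + z)/(z² + z*z²) = (555 + z)/(z² + z³))
2078632 + d(p(-46)) = 2078632 + (555 + (-46)³)/(((-46)³)²*(1 + (-46)³)) = 2078632 + (555 - 97336)/((-97336)²*(1 - 97336)) = 2078632 + (1/9474296896)*(-96781)/(-97335) = 2078632 + (1/9474296896)*(-1/97335)*(-96781) = 2078632 + 96781/922180688372160 = 1916874288632399781901/922180688372160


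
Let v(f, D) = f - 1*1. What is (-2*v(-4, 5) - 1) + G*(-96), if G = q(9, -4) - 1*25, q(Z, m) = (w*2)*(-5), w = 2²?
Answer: 6249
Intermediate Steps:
w = 4
v(f, D) = -1 + f (v(f, D) = f - 1 = -1 + f)
q(Z, m) = -40 (q(Z, m) = (4*2)*(-5) = 8*(-5) = -40)
G = -65 (G = -40 - 1*25 = -40 - 25 = -65)
(-2*v(-4, 5) - 1) + G*(-96) = (-2*(-1 - 4) - 1) - 65*(-96) = (-2*(-5) - 1) + 6240 = (10 - 1) + 6240 = 9 + 6240 = 6249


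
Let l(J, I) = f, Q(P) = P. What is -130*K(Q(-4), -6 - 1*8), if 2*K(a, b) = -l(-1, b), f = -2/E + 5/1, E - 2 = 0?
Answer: 260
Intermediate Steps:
E = 2 (E = 2 + 0 = 2)
f = 4 (f = -2/2 + 5/1 = -2*½ + 5*1 = -1 + 5 = 4)
l(J, I) = 4
K(a, b) = -2 (K(a, b) = (-1*4)/2 = (½)*(-4) = -2)
-130*K(Q(-4), -6 - 1*8) = -130*(-2) = 260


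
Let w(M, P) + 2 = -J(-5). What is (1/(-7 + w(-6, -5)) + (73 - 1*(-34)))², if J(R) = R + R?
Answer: 11664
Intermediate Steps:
J(R) = 2*R
w(M, P) = 8 (w(M, P) = -2 - 2*(-5) = -2 - 1*(-10) = -2 + 10 = 8)
(1/(-7 + w(-6, -5)) + (73 - 1*(-34)))² = (1/(-7 + 8) + (73 - 1*(-34)))² = (1/1 + (73 + 34))² = (1 + 107)² = 108² = 11664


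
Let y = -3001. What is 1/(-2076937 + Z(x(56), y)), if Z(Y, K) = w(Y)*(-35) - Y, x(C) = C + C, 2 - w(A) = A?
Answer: -1/2073199 ≈ -4.8235e-7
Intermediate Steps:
w(A) = 2 - A
x(C) = 2*C
Z(Y, K) = -70 + 34*Y (Z(Y, K) = (2 - Y)*(-35) - Y = (-70 + 35*Y) - Y = -70 + 34*Y)
1/(-2076937 + Z(x(56), y)) = 1/(-2076937 + (-70 + 34*(2*56))) = 1/(-2076937 + (-70 + 34*112)) = 1/(-2076937 + (-70 + 3808)) = 1/(-2076937 + 3738) = 1/(-2073199) = -1/2073199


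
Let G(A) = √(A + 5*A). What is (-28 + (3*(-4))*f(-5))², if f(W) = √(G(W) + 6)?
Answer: 16*(7 + 3*√(6 + I*√30))² ≈ 3433.8 + 1481.2*I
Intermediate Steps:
G(A) = √6*√A (G(A) = √(6*A) = √6*√A)
f(W) = √(6 + √6*√W) (f(W) = √(√6*√W + 6) = √(6 + √6*√W))
(-28 + (3*(-4))*f(-5))² = (-28 + (3*(-4))*√(6 + √6*√(-5)))² = (-28 - 12*√(6 + √6*(I*√5)))² = (-28 - 12*√(6 + I*√30))²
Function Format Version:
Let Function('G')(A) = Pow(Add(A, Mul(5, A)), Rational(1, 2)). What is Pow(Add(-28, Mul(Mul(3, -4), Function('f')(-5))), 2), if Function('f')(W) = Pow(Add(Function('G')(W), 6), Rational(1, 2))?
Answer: Mul(16, Pow(Add(7, Mul(3, Pow(Add(6, Mul(I, Pow(30, Rational(1, 2)))), Rational(1, 2)))), 2)) ≈ Add(3433.8, Mul(1481.2, I))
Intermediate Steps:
Function('G')(A) = Mul(Pow(6, Rational(1, 2)), Pow(A, Rational(1, 2))) (Function('G')(A) = Pow(Mul(6, A), Rational(1, 2)) = Mul(Pow(6, Rational(1, 2)), Pow(A, Rational(1, 2))))
Function('f')(W) = Pow(Add(6, Mul(Pow(6, Rational(1, 2)), Pow(W, Rational(1, 2)))), Rational(1, 2)) (Function('f')(W) = Pow(Add(Mul(Pow(6, Rational(1, 2)), Pow(W, Rational(1, 2))), 6), Rational(1, 2)) = Pow(Add(6, Mul(Pow(6, Rational(1, 2)), Pow(W, Rational(1, 2)))), Rational(1, 2)))
Pow(Add(-28, Mul(Mul(3, -4), Function('f')(-5))), 2) = Pow(Add(-28, Mul(Mul(3, -4), Pow(Add(6, Mul(Pow(6, Rational(1, 2)), Pow(-5, Rational(1, 2)))), Rational(1, 2)))), 2) = Pow(Add(-28, Mul(-12, Pow(Add(6, Mul(Pow(6, Rational(1, 2)), Mul(I, Pow(5, Rational(1, 2))))), Rational(1, 2)))), 2) = Pow(Add(-28, Mul(-12, Pow(Add(6, Mul(I, Pow(30, Rational(1, 2)))), Rational(1, 2)))), 2)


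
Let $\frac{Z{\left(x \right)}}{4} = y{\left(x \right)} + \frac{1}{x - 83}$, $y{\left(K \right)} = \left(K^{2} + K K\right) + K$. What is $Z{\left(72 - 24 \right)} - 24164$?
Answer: $- \frac{193904}{35} \approx -5540.1$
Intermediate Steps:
$y{\left(K \right)} = K + 2 K^{2}$ ($y{\left(K \right)} = \left(K^{2} + K^{2}\right) + K = 2 K^{2} + K = K + 2 K^{2}$)
$Z{\left(x \right)} = \frac{4}{-83 + x} + 4 x \left(1 + 2 x\right)$ ($Z{\left(x \right)} = 4 \left(x \left(1 + 2 x\right) + \frac{1}{x - 83}\right) = 4 \left(x \left(1 + 2 x\right) + \frac{1}{-83 + x}\right) = 4 \left(\frac{1}{-83 + x} + x \left(1 + 2 x\right)\right) = \frac{4}{-83 + x} + 4 x \left(1 + 2 x\right)$)
$Z{\left(72 - 24 \right)} - 24164 = \frac{4 \left(1 - 165 \left(72 - 24\right)^{2} - 83 \left(72 - 24\right) + 2 \left(72 - 24\right)^{3}\right)}{-83 + \left(72 - 24\right)} - 24164 = \frac{4 \left(1 - 165 \cdot 48^{2} - 3984 + 2 \cdot 48^{3}\right)}{-83 + 48} - 24164 = \frac{4 \left(1 - 380160 - 3984 + 2 \cdot 110592\right)}{-35} - 24164 = 4 \left(- \frac{1}{35}\right) \left(1 - 380160 - 3984 + 221184\right) - 24164 = 4 \left(- \frac{1}{35}\right) \left(-162959\right) - 24164 = \frac{651836}{35} - 24164 = - \frac{193904}{35}$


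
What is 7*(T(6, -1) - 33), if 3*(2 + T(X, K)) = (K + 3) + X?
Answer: -679/3 ≈ -226.33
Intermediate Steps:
T(X, K) = -1 + K/3 + X/3 (T(X, K) = -2 + ((K + 3) + X)/3 = -2 + ((3 + K) + X)/3 = -2 + (3 + K + X)/3 = -2 + (1 + K/3 + X/3) = -1 + K/3 + X/3)
7*(T(6, -1) - 33) = 7*((-1 + (⅓)*(-1) + (⅓)*6) - 33) = 7*((-1 - ⅓ + 2) - 33) = 7*(⅔ - 33) = 7*(-97/3) = -679/3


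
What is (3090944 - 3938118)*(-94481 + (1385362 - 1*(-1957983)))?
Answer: -2752353110336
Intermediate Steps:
(3090944 - 3938118)*(-94481 + (1385362 - 1*(-1957983))) = -847174*(-94481 + (1385362 + 1957983)) = -847174*(-94481 + 3343345) = -847174*3248864 = -2752353110336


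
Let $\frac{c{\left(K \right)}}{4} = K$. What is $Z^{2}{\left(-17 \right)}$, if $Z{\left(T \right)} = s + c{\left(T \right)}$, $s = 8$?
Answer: $3600$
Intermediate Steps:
$c{\left(K \right)} = 4 K$
$Z{\left(T \right)} = 8 + 4 T$
$Z^{2}{\left(-17 \right)} = \left(8 + 4 \left(-17\right)\right)^{2} = \left(8 - 68\right)^{2} = \left(-60\right)^{2} = 3600$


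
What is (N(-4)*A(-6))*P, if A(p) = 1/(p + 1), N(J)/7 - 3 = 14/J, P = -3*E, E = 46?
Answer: -483/5 ≈ -96.600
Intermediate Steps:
P = -138 (P = -3*46 = -138)
N(J) = 21 + 98/J (N(J) = 21 + 7*(14/J) = 21 + 98/J)
A(p) = 1/(1 + p)
(N(-4)*A(-6))*P = ((21 + 98/(-4))/(1 - 6))*(-138) = ((21 + 98*(-1/4))/(-5))*(-138) = ((21 - 49/2)*(-1/5))*(-138) = -7/2*(-1/5)*(-138) = (7/10)*(-138) = -483/5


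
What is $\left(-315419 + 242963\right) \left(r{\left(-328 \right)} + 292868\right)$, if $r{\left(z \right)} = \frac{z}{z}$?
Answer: $-21220116264$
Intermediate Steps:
$r{\left(z \right)} = 1$
$\left(-315419 + 242963\right) \left(r{\left(-328 \right)} + 292868\right) = \left(-315419 + 242963\right) \left(1 + 292868\right) = \left(-72456\right) 292869 = -21220116264$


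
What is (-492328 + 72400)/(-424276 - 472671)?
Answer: 419928/896947 ≈ 0.46817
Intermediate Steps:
(-492328 + 72400)/(-424276 - 472671) = -419928/(-896947) = -419928*(-1/896947) = 419928/896947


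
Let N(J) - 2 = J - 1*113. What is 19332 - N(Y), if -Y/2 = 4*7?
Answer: 19499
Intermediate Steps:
Y = -56 (Y = -8*7 = -2*28 = -56)
N(J) = -111 + J (N(J) = 2 + (J - 1*113) = 2 + (J - 113) = 2 + (-113 + J) = -111 + J)
19332 - N(Y) = 19332 - (-111 - 56) = 19332 - 1*(-167) = 19332 + 167 = 19499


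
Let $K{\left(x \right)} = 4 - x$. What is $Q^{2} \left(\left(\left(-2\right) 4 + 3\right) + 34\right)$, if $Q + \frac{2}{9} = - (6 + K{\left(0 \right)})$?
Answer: $\frac{245456}{81} \approx 3030.3$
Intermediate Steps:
$Q = - \frac{92}{9}$ ($Q = - \frac{2}{9} - \left(6 + \left(4 - 0\right)\right) = - \frac{2}{9} - \left(6 + \left(4 + 0\right)\right) = - \frac{2}{9} - \left(6 + 4\right) = - \frac{2}{9} - 10 = - \frac{92}{9} \approx -10.222$)
$Q^{2} \left(\left(\left(-2\right) 4 + 3\right) + 34\right) = \left(- \frac{92}{9}\right)^{2} \left(\left(\left(-2\right) 4 + 3\right) + 34\right) = \frac{8464 \left(\left(-8 + 3\right) + 34\right)}{81} = \frac{8464 \left(-5 + 34\right)}{81} = \frac{8464}{81} \cdot 29 = \frac{245456}{81}$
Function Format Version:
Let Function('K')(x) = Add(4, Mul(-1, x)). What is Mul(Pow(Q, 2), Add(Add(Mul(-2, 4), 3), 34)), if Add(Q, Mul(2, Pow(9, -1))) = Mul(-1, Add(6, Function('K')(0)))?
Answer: Rational(245456, 81) ≈ 3030.3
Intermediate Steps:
Q = Rational(-92, 9) (Q = Add(Rational(-2, 9), Mul(-1, Add(6, Add(4, Mul(-1, 0))))) = Add(Rational(-2, 9), Mul(-1, Add(6, Add(4, 0)))) = Add(Rational(-2, 9), Mul(-1, Add(6, 4))) = Add(Rational(-2, 9), Mul(-1, 10)) = Add(Rational(-2, 9), -10) = Rational(-92, 9) ≈ -10.222)
Mul(Pow(Q, 2), Add(Add(Mul(-2, 4), 3), 34)) = Mul(Pow(Rational(-92, 9), 2), Add(Add(Mul(-2, 4), 3), 34)) = Mul(Rational(8464, 81), Add(Add(-8, 3), 34)) = Mul(Rational(8464, 81), Add(-5, 34)) = Mul(Rational(8464, 81), 29) = Rational(245456, 81)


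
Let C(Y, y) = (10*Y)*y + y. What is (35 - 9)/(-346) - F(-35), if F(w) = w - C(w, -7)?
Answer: 428681/173 ≈ 2477.9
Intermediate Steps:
C(Y, y) = y + 10*Y*y (C(Y, y) = 10*Y*y + y = y + 10*Y*y)
F(w) = 7 + 71*w (F(w) = w - (-7)*(1 + 10*w) = w - (-7 - 70*w) = w + (7 + 70*w) = 7 + 71*w)
(35 - 9)/(-346) - F(-35) = (35 - 9)/(-346) - (7 + 71*(-35)) = 26*(-1/346) - (7 - 2485) = -13/173 - 1*(-2478) = -13/173 + 2478 = 428681/173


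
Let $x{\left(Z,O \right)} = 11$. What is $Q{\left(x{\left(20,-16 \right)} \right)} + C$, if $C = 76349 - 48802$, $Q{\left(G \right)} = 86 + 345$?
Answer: $27978$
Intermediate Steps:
$Q{\left(G \right)} = 431$
$C = 27547$
$Q{\left(x{\left(20,-16 \right)} \right)} + C = 431 + 27547 = 27978$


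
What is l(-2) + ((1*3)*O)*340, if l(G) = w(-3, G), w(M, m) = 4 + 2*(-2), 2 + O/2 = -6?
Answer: -16320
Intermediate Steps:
O = -16 (O = -4 + 2*(-6) = -4 - 12 = -16)
w(M, m) = 0 (w(M, m) = 4 - 4 = 0)
l(G) = 0
l(-2) + ((1*3)*O)*340 = 0 + ((1*3)*(-16))*340 = 0 + (3*(-16))*340 = 0 - 48*340 = 0 - 16320 = -16320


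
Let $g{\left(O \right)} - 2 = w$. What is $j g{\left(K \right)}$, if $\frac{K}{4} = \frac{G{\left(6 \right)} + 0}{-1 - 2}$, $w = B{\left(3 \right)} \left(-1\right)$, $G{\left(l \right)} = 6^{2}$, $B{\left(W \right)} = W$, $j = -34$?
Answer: $34$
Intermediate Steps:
$G{\left(l \right)} = 36$
$w = -3$ ($w = 3 \left(-1\right) = -3$)
$K = -48$ ($K = 4 \frac{36 + 0}{-1 - 2} = 4 \frac{36}{-3} = 4 \cdot 36 \left(- \frac{1}{3}\right) = 4 \left(-12\right) = -48$)
$g{\left(O \right)} = -1$ ($g{\left(O \right)} = 2 - 3 = -1$)
$j g{\left(K \right)} = \left(-34\right) \left(-1\right) = 34$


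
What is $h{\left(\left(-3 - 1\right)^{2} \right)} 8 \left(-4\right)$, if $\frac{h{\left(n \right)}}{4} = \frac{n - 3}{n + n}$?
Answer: $-52$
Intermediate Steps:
$h{\left(n \right)} = \frac{2 \left(-3 + n\right)}{n}$ ($h{\left(n \right)} = 4 \frac{n - 3}{n + n} = 4 \frac{-3 + n}{2 n} = \frac{2 \left(-3 + n\right)}{n}$)
$h{\left(\left(-3 - 1\right)^{2} \right)} 8 \left(-4\right) = \left(2 - \frac{6}{\left(-3 - 1\right)^{2}}\right) 8 \left(-4\right) = \left(2 - \frac{6}{\left(-4\right)^{2}}\right) 8 \left(-4\right) = \left(2 - \frac{6}{16}\right) 8 \left(-4\right) = \left(2 - \frac{3}{8}\right) 8 \left(-4\right) = \frac{13}{8} \cdot 8 \left(-4\right) = 13 \left(-4\right) = -52$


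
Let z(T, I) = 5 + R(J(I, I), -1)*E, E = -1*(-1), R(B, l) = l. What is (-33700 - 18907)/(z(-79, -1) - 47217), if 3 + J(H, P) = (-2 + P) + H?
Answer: 1697/1523 ≈ 1.1142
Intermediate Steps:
J(H, P) = -5 + H + P (J(H, P) = -3 + ((-2 + P) + H) = -3 + (-2 + H + P) = -5 + H + P)
E = 1
z(T, I) = 4 (z(T, I) = 5 - 1*1 = 5 - 1 = 4)
(-33700 - 18907)/(z(-79, -1) - 47217) = (-33700 - 18907)/(4 - 47217) = -52607/(-47213) = -52607*(-1/47213) = 1697/1523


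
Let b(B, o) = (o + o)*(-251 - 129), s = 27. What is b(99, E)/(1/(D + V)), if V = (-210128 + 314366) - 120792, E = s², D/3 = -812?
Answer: 10521219600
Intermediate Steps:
D = -2436 (D = 3*(-812) = -2436)
E = 729 (E = 27² = 729)
V = -16554 (V = 104238 - 120792 = -16554)
b(B, o) = -760*o (b(B, o) = (2*o)*(-380) = -760*o)
b(99, E)/(1/(D + V)) = (-760*729)/(1/(-2436 - 16554)) = -554040/(1/(-18990)) = -554040/(-1/18990) = -554040*(-18990) = 10521219600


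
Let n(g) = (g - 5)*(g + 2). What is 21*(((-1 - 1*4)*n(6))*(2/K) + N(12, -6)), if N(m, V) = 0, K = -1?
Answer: 1680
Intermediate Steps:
n(g) = (-5 + g)*(2 + g)
21*(((-1 - 1*4)*n(6))*(2/K) + N(12, -6)) = 21*(((-1 - 1*4)*(-10 + 6**2 - 3*6))*(2/(-1)) + 0) = 21*(((-1 - 4)*(-10 + 36 - 18))*(2*(-1)) + 0) = 21*(-5*8*(-2) + 0) = 21*(-40*(-2) + 0) = 21*(80 + 0) = 21*80 = 1680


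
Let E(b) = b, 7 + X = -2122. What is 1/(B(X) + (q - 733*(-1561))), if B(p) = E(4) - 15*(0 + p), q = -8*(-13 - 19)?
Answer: 1/1176408 ≈ 8.5005e-7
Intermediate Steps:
q = 256 (q = -8*(-32) = 256)
X = -2129 (X = -7 - 2122 = -2129)
B(p) = 4 - 15*p (B(p) = 4 - 15*(0 + p) = 4 - 15*p)
1/(B(X) + (q - 733*(-1561))) = 1/((4 - 15*(-2129)) + (256 - 733*(-1561))) = 1/((4 + 31935) + (256 + 1144213)) = 1/(31939 + 1144469) = 1/1176408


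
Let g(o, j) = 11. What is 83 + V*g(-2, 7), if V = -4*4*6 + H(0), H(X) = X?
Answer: -973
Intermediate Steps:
V = -96 (V = -4*4*6 + 0 = -16*6 + 0 = -96 + 0 = -96)
83 + V*g(-2, 7) = 83 - 96*11 = 83 - 1056 = -973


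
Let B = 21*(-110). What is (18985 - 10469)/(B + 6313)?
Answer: 8516/4003 ≈ 2.1274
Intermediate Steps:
B = -2310
(18985 - 10469)/(B + 6313) = (18985 - 10469)/(-2310 + 6313) = 8516/4003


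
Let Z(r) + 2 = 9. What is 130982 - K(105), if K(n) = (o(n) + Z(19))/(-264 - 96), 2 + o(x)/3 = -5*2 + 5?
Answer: 23576753/180 ≈ 1.3098e+5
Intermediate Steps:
Z(r) = 7 (Z(r) = -2 + 9 = 7)
o(x) = -21 (o(x) = -6 + 3*(-5*2 + 5) = -6 + 3*(-10 + 5) = -6 + 3*(-5) = -6 - 15 = -21)
K(n) = 7/180 (K(n) = (-21 + 7)/(-264 - 96) = -14/(-360) = -14*(-1/360) = 7/180)
130982 - K(105) = 130982 - 1*7/180 = 130982 - 7/180 = 23576753/180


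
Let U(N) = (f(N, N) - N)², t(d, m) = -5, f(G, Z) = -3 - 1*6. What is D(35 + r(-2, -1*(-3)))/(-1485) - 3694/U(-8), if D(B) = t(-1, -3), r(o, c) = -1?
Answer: -1097117/297 ≈ -3694.0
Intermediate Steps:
f(G, Z) = -9 (f(G, Z) = -3 - 6 = -9)
D(B) = -5
U(N) = (-9 - N)²
D(35 + r(-2, -1*(-3)))/(-1485) - 3694/U(-8) = -5/(-1485) - 3694/(9 - 8)² = -5*(-1/1485) - 3694/(1²) = 1/297 - 3694/1 = 1/297 - 3694*1 = 1/297 - 3694 = -1097117/297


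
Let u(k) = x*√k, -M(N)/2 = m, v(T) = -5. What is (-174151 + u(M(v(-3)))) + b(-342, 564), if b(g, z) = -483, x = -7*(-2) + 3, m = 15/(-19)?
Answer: -174634 + 17*√570/19 ≈ -1.7461e+5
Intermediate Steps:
m = -15/19 (m = 15*(-1/19) = -15/19 ≈ -0.78947)
x = 17 (x = 14 + 3 = 17)
M(N) = 30/19 (M(N) = -2*(-15/19) = 30/19)
u(k) = 17*√k
(-174151 + u(M(v(-3)))) + b(-342, 564) = (-174151 + 17*√(30/19)) - 483 = (-174151 + 17*(√570/19)) - 483 = (-174151 + 17*√570/19) - 483 = -174634 + 17*√570/19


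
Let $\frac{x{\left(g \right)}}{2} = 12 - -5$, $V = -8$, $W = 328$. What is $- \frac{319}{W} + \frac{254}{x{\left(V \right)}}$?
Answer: $\frac{36233}{5576} \approx 6.498$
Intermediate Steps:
$x{\left(g \right)} = 34$ ($x{\left(g \right)} = 2 \left(12 - -5\right) = 2 \left(12 + 5\right) = 2 \cdot 17 = 34$)
$- \frac{319}{W} + \frac{254}{x{\left(V \right)}} = - \frac{319}{328} + \frac{254}{34} = \left(-319\right) \frac{1}{328} + 254 \cdot \frac{1}{34} = - \frac{319}{328} + \frac{127}{17} = \frac{36233}{5576}$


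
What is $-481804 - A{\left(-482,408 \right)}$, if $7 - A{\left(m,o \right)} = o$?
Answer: $-481403$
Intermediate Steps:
$A{\left(m,o \right)} = 7 - o$
$-481804 - A{\left(-482,408 \right)} = -481804 - \left(7 - 408\right) = -481804 - -401 = -481804 + 401 = -481403$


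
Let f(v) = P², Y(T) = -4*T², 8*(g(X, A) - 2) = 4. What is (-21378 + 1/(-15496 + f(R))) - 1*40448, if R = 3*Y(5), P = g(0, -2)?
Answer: -3830677138/61959 ≈ -61826.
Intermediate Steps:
g(X, A) = 5/2 (g(X, A) = 2 + (⅛)*4 = 2 + ½ = 5/2)
P = 5/2 ≈ 2.5000
R = -300 (R = 3*(-4*5²) = 3*(-4*25) = 3*(-100) = -300)
f(v) = 25/4 (f(v) = (5/2)² = 25/4)
(-21378 + 1/(-15496 + f(R))) - 1*40448 = (-21378 + 1/(-15496 + 25/4)) - 1*40448 = (-21378 + 1/(-61959/4)) - 40448 = (-21378 - 4/61959) - 40448 = -1324559506/61959 - 40448 = -3830677138/61959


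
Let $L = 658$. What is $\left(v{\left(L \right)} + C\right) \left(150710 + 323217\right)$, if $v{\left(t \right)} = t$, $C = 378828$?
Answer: $179848661522$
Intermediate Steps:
$\left(v{\left(L \right)} + C\right) \left(150710 + 323217\right) = \left(658 + 378828\right) \left(150710 + 323217\right) = 379486 \cdot 473927 = 179848661522$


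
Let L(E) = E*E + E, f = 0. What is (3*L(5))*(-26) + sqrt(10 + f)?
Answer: -2340 + sqrt(10) ≈ -2336.8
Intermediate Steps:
L(E) = E + E**2 (L(E) = E**2 + E = E + E**2)
(3*L(5))*(-26) + sqrt(10 + f) = (3*(5*(1 + 5)))*(-26) + sqrt(10 + 0) = (3*(5*6))*(-26) + sqrt(10) = (3*30)*(-26) + sqrt(10) = 90*(-26) + sqrt(10) = -2340 + sqrt(10)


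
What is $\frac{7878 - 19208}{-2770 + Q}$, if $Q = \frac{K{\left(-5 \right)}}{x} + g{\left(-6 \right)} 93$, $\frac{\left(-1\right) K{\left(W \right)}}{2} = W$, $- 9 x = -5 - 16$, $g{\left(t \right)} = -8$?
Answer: $\frac{39655}{12284} \approx 3.2282$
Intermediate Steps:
$x = \frac{7}{3}$ ($x = - \frac{-5 - 16}{9} = \left(- \frac{1}{9}\right) \left(-21\right) = \frac{7}{3} \approx 2.3333$)
$K{\left(W \right)} = - 2 W$
$Q = - \frac{5178}{7}$ ($Q = \frac{\left(-2\right) \left(-5\right)}{\frac{7}{3}} - 744 = 10 \cdot \frac{3}{7} - 744 = \frac{30}{7} - 744 = - \frac{5178}{7} \approx -739.71$)
$\frac{7878 - 19208}{-2770 + Q} = \frac{7878 - 19208}{-2770 - \frac{5178}{7}} = - \frac{11330}{- \frac{24568}{7}} = \left(-11330\right) \left(- \frac{7}{24568}\right) = \frac{39655}{12284}$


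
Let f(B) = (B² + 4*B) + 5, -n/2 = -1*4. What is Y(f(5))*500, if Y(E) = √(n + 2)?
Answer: 500*√10 ≈ 1581.1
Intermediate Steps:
n = 8 (n = -(-2)*4 = -2*(-4) = 8)
f(B) = 5 + B² + 4*B
Y(E) = √10 (Y(E) = √(8 + 2) = √10)
Y(f(5))*500 = √10*500 = 500*√10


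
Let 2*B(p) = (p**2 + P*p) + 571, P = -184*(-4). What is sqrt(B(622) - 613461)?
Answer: 5*I*sqrt(30534)/2 ≈ 436.85*I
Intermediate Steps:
P = 736
B(p) = 571/2 + p**2/2 + 368*p (B(p) = ((p**2 + 736*p) + 571)/2 = (571 + p**2 + 736*p)/2 = 571/2 + p**2/2 + 368*p)
sqrt(B(622) - 613461) = sqrt((571/2 + (1/2)*622**2 + 368*622) - 613461) = sqrt((571/2 + (1/2)*386884 + 228896) - 613461) = sqrt((571/2 + 193442 + 228896) - 613461) = sqrt(845247/2 - 613461) = sqrt(-381675/2) = 5*I*sqrt(30534)/2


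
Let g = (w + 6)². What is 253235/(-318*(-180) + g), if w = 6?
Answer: 253235/57384 ≈ 4.4130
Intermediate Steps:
g = 144 (g = (6 + 6)² = 12² = 144)
253235/(-318*(-180) + g) = 253235/(-318*(-180) + 144) = 253235/(57240 + 144) = 253235/57384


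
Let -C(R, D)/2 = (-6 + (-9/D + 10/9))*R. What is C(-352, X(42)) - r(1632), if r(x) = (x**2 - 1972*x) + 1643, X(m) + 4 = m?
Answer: 93986471/171 ≈ 5.4963e+5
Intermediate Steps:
X(m) = -4 + m
r(x) = 1643 + x**2 - 1972*x
C(R, D) = -2*R*(-44/9 - 9/D) (C(R, D) = -2*(-6 + (-9/D + 10/9))*R = -2*(-6 + (10/9 - 9/D))*R = -2*(-44/9 - 9/D)*R = -2*R*(-44/9 - 9/D))
C(-352, X(42)) - r(1632) = ((88/9)*(-352) + 18*(-352)/(-4 + 42)) - (1643 + 1632**2 - 1972*1632) = (-30976/9 + 18*(-352)/38) - (1643 + 2663424 - 3218304) = (-30976/9 + 18*(-352)*(1/38)) - 1*(-553237) = (-30976/9 - 3168/19) + 553237 = -617056/171 + 553237 = 93986471/171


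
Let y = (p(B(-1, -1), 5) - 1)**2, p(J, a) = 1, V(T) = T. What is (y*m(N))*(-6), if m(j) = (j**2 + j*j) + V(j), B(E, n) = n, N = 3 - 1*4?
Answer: 0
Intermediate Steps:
N = -1 (N = 3 - 4 = -1)
y = 0 (y = (1 - 1)**2 = 0**2 = 0)
m(j) = j + 2*j**2 (m(j) = (j**2 + j*j) + j = (j**2 + j**2) + j = 2*j**2 + j = j + 2*j**2)
(y*m(N))*(-6) = (0*(-(1 + 2*(-1))))*(-6) = (0*(-(1 - 2)))*(-6) = (0*(-1*(-1)))*(-6) = (0*1)*(-6) = 0*(-6) = 0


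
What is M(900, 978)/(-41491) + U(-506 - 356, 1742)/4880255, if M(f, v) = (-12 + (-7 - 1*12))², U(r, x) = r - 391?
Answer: -4741913278/202486660205 ≈ -0.023418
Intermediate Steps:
U(r, x) = -391 + r
M(f, v) = 961 (M(f, v) = (-12 + (-7 - 12))² = (-12 - 19)² = (-31)² = 961)
M(900, 978)/(-41491) + U(-506 - 356, 1742)/4880255 = 961/(-41491) + (-391 + (-506 - 356))/4880255 = 961*(-1/41491) + (-391 - 862)*(1/4880255) = -961/41491 - 1253*1/4880255 = -961/41491 - 1253/4880255 = -4741913278/202486660205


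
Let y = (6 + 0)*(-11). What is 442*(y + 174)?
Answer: 47736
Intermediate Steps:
y = -66 (y = 6*(-11) = -66)
442*(y + 174) = 442*(-66 + 174) = 442*108 = 47736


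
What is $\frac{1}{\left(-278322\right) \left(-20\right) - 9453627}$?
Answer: $- \frac{1}{3887187} \approx -2.5726 \cdot 10^{-7}$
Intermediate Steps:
$\frac{1}{\left(-278322\right) \left(-20\right) - 9453627} = \frac{1}{5566440 - 9453627} = \frac{1}{-3887187} = - \frac{1}{3887187}$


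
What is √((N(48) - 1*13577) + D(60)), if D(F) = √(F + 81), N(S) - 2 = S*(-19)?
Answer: √(-14487 + √141) ≈ 120.31*I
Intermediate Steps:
N(S) = 2 - 19*S (N(S) = 2 + S*(-19) = 2 - 19*S)
D(F) = √(81 + F)
√((N(48) - 1*13577) + D(60)) = √(((2 - 19*48) - 1*13577) + √(81 + 60)) = √(((2 - 912) - 13577) + √141) = √((-910 - 13577) + √141) = √(-14487 + √141)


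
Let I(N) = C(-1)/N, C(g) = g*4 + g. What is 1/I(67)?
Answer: -67/5 ≈ -13.400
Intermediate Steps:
C(g) = 5*g (C(g) = 4*g + g = 5*g)
I(N) = -5/N (I(N) = (5*(-1))/N = -5/N)
1/I(67) = 1/(-5/67) = -67/5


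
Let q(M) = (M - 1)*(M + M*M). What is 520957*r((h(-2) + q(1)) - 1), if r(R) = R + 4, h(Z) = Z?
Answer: 520957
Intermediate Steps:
q(M) = (-1 + M)*(M + M²)
r(R) = 4 + R
520957*r((h(-2) + q(1)) - 1) = 520957*(4 + ((-2 + (1³ - 1*1)) - 1)) = 520957*(4 + ((-2 + (1 - 1)) - 1)) = 520957*(4 + ((-2 + 0) - 1)) = 520957*(4 + (-2 - 1)) = 520957*(4 - 3) = 520957*1 = 520957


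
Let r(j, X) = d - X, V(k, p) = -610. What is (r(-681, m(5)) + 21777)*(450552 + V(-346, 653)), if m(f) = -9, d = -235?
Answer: 9696700042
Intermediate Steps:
r(j, X) = -235 - X
(r(-681, m(5)) + 21777)*(450552 + V(-346, 653)) = ((-235 - 1*(-9)) + 21777)*(450552 - 610) = ((-235 + 9) + 21777)*449942 = (-226 + 21777)*449942 = 21551*449942 = 9696700042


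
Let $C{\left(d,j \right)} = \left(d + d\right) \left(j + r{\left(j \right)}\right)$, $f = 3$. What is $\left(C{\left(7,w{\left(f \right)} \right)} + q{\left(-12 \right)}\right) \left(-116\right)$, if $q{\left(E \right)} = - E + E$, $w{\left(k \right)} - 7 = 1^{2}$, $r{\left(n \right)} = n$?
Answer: $-25984$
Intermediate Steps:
$w{\left(k \right)} = 8$ ($w{\left(k \right)} = 7 + 1^{2} = 7 + 1 = 8$)
$q{\left(E \right)} = 0$
$C{\left(d,j \right)} = 4 d j$ ($C{\left(d,j \right)} = \left(d + d\right) \left(j + j\right) = 2 d 2 j = 4 d j$)
$\left(C{\left(7,w{\left(f \right)} \right)} + q{\left(-12 \right)}\right) \left(-116\right) = \left(4 \cdot 7 \cdot 8 + 0\right) \left(-116\right) = \left(224 + 0\right) \left(-116\right) = 224 \left(-116\right) = -25984$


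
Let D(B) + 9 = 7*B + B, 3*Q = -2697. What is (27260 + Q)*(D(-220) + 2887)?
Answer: 29471598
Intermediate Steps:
Q = -899 (Q = (⅓)*(-2697) = -899)
D(B) = -9 + 8*B (D(B) = -9 + (7*B + B) = -9 + 8*B)
(27260 + Q)*(D(-220) + 2887) = (27260 - 899)*((-9 + 8*(-220)) + 2887) = 26361*((-9 - 1760) + 2887) = 26361*(-1769 + 2887) = 26361*1118 = 29471598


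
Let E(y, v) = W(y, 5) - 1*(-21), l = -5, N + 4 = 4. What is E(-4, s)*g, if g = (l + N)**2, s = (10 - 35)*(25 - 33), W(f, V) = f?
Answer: 425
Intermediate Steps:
N = 0 (N = -4 + 4 = 0)
s = 200 (s = -25*(-8) = 200)
g = 25 (g = (-5 + 0)**2 = (-5)**2 = 25)
E(y, v) = 21 + y (E(y, v) = y - 1*(-21) = y + 21 = 21 + y)
E(-4, s)*g = (21 - 4)*25 = 17*25 = 425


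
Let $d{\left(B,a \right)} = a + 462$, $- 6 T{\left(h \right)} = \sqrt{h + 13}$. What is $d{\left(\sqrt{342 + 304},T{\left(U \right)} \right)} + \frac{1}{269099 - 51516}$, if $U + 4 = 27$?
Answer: $\frac{100305764}{217583} \approx 461.0$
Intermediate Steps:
$U = 23$ ($U = -4 + 27 = 23$)
$T{\left(h \right)} = - \frac{\sqrt{13 + h}}{6}$ ($T{\left(h \right)} = - \frac{\sqrt{h + 13}}{6} = - \frac{\sqrt{13 + h}}{6}$)
$d{\left(B,a \right)} = 462 + a$
$d{\left(\sqrt{342 + 304},T{\left(U \right)} \right)} + \frac{1}{269099 - 51516} = \left(462 - \frac{\sqrt{13 + 23}}{6}\right) + \frac{1}{269099 - 51516} = \left(462 - \frac{\sqrt{36}}{6}\right) + \frac{1}{217583} = \left(462 - 1\right) + \frac{1}{217583} = 461 + \frac{1}{217583} = \frac{100305764}{217583}$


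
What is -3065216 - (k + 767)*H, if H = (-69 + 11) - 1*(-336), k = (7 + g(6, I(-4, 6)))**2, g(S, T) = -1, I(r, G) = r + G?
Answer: -3288450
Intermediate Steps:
I(r, G) = G + r
k = 36 (k = (7 - 1)**2 = 6**2 = 36)
H = 278 (H = -58 + 336 = 278)
-3065216 - (k + 767)*H = -3065216 - (36 + 767)*278 = -3065216 - 803*278 = -3065216 - 1*223234 = -3065216 - 223234 = -3288450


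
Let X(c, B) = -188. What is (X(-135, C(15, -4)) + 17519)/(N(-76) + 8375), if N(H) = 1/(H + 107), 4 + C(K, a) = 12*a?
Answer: 179087/86542 ≈ 2.0694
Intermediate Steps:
C(K, a) = -4 + 12*a
N(H) = 1/(107 + H)
(X(-135, C(15, -4)) + 17519)/(N(-76) + 8375) = (-188 + 17519)/(1/(107 - 76) + 8375) = 17331/(1/31 + 8375) = 17331/(259626/31) = 17331*(31/259626) = 179087/86542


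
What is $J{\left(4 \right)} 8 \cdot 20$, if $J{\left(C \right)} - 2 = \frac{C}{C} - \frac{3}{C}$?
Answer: $360$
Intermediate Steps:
$J{\left(C \right)} = 3 - \frac{3}{C}$ ($J{\left(C \right)} = 2 - \left(\frac{3}{C} - \frac{C}{C}\right) = 2 + \left(1 - \frac{3}{C}\right) = 3 - \frac{3}{C}$)
$J{\left(4 \right)} 8 \cdot 20 = \left(3 - \frac{3}{4}\right) 8 \cdot 20 = \frac{9}{4} \cdot 8 \cdot 20 = 18 \cdot 20 = 360$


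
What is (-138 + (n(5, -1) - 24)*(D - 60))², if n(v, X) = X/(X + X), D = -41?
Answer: 19989841/4 ≈ 4.9975e+6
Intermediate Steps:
n(v, X) = ½ (n(v, X) = X/((2*X)) = (1/(2*X))*X = ½)
(-138 + (n(5, -1) - 24)*(D - 60))² = (-138 + (½ - 24)*(-41 - 60))² = (-138 - 47/2*(-101))² = (-138 + 4747/2)² = (4471/2)² = 19989841/4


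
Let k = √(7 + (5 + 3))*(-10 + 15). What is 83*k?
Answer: 415*√15 ≈ 1607.3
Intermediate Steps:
k = 5*√15 (k = √(7 + 8)*5 = √15*5 = 5*√15 ≈ 19.365)
83*k = 83*(5*√15) = 415*√15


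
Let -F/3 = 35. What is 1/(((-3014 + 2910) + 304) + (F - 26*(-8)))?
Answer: 1/303 ≈ 0.0033003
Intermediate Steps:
F = -105 (F = -3*35 = -105)
1/(((-3014 + 2910) + 304) + (F - 26*(-8))) = 1/(((-3014 + 2910) + 304) + (-105 - 26*(-8))) = 1/((-104 + 304) + (-105 + 208)) = 1/(200 + 103) = 1/303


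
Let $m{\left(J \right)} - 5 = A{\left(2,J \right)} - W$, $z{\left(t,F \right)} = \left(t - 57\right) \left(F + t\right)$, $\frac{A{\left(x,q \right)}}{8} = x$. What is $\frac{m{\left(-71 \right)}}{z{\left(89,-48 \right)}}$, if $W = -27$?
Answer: $\frac{3}{82} \approx 0.036585$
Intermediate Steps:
$A{\left(x,q \right)} = 8 x$
$z{\left(t,F \right)} = \left(-57 + t\right) \left(F + t\right)$
$m{\left(J \right)} = 48$ ($m{\left(J \right)} = 5 + \left(8 \cdot 2 - -27\right) = 5 + \left(16 + 27\right) = 5 + 43 = 48$)
$\frac{m{\left(-71 \right)}}{z{\left(89,-48 \right)}} = \frac{48}{89^{2} - -2736 - 5073 - 4272} = \frac{48}{7921 + 2736 - 5073 - 4272} = \frac{48}{1312} = 48 \cdot \frac{1}{1312} = \frac{3}{82}$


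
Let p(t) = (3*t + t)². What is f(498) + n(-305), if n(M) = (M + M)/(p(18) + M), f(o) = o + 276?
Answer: 3775736/4879 ≈ 773.88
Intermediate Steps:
p(t) = 16*t² (p(t) = (4*t)² = 16*t²)
f(o) = 276 + o
n(M) = 2*M/(5184 + M) (n(M) = (M + M)/(16*18² + M) = (2*M)/(16*324 + M) = (2*M)/(5184 + M) = 2*M/(5184 + M))
f(498) + n(-305) = (276 + 498) + 2*(-305)/(5184 - 305) = 774 + 2*(-305)/4879 = 774 + 2*(-305)*(1/4879) = 774 - 610/4879 = 3775736/4879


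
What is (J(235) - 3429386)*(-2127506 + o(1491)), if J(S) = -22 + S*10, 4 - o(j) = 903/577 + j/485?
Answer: 2040374702695540216/279845 ≈ 7.2911e+12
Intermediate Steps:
o(j) = 1405/577 - j/485 (o(j) = 4 - (903/577 + j/485) = 4 + (-903/577 - j/485) = 1405/577 - j/485)
J(S) = -22 + 10*S
(J(235) - 3429386)*(-2127506 + o(1491)) = ((-22 + 10*235) - 3429386)*(-2127506 + (1405/577 - 1/485*1491)) = ((-22 + 2350) - 3429386)*(-2127506 + (1405/577 - 1491/485)) = (2328 - 3429386)*(-2127506 - 178882/279845) = -3427058*(-595372095452/279845) = 2040374702695540216/279845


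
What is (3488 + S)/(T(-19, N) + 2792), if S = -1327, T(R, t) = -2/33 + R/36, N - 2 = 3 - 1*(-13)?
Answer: 855756/1105399 ≈ 0.77416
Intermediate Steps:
N = 18 (N = 2 + (3 - 1*(-13)) = 2 + (3 + 13) = 2 + 16 = 18)
T(R, t) = -2/33 + R/36 (T(R, t) = -2*1/33 + R*(1/36) = -2/33 + R/36)
(3488 + S)/(T(-19, N) + 2792) = (3488 - 1327)/((-2/33 + (1/36)*(-19)) + 2792) = 2161/((-2/33 - 19/36) + 2792) = 2161/(-233/396 + 2792) = 2161/(1105399/396) = 2161*(396/1105399) = 855756/1105399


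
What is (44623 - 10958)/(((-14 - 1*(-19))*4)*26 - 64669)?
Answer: -33665/64149 ≈ -0.52479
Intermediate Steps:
(44623 - 10958)/(((-14 - 1*(-19))*4)*26 - 64669) = 33665/(((-14 + 19)*4)*26 - 64669) = 33665/((5*4)*26 - 64669) = 33665/(20*26 - 64669) = 33665/(520 - 64669) = 33665/(-64149) = 33665*(-1/64149) = -33665/64149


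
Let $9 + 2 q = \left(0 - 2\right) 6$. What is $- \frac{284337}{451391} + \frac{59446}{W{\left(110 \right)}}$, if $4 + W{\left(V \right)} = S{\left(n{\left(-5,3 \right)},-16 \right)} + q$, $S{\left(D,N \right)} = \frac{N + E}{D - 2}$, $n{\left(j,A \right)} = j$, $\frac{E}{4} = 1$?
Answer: $- \frac{375718347727}{80798989} \approx -4650.0$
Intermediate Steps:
$E = 4$ ($E = 4 \cdot 1 = 4$)
$S{\left(D,N \right)} = \frac{4 + N}{-2 + D}$ ($S{\left(D,N \right)} = \frac{N + 4}{D - 2} = \frac{4 + N}{-2 + D}$)
$q = - \frac{21}{2}$ ($q = - \frac{9}{2} + \frac{\left(0 - 2\right) 6}{2} = - \frac{9}{2} + \frac{\left(-2\right) 6}{2} = - \frac{9}{2} + \frac{1}{2} \left(-12\right) = - \frac{9}{2} - 6 = - \frac{21}{2} \approx -10.5$)
$W{\left(V \right)} = - \frac{179}{14}$ ($W{\left(V \right)} = -4 - \left(\frac{21}{2} - \frac{4 - 16}{-2 - 5}\right) = -4 - \left(\frac{21}{2} - \frac{1}{-7} \left(-12\right)\right) = -4 - \frac{123}{14} = - \frac{179}{14}$)
$- \frac{284337}{451391} + \frac{59446}{W{\left(110 \right)}} = - \frac{284337}{451391} + \frac{59446}{- \frac{179}{14}} = \left(-284337\right) \frac{1}{451391} + 59446 \left(- \frac{14}{179}\right) = - \frac{284337}{451391} - \frac{832244}{179} = - \frac{375718347727}{80798989}$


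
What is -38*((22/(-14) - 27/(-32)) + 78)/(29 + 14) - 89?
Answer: -757495/4816 ≈ -157.29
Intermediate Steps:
-38*((22/(-14) - 27/(-32)) + 78)/(29 + 14) - 89 = -38*((22*(-1/14) - 27*(-1/32)) + 78)/43 - 89 = -38*((-11/7 + 27/32) + 78)/43 - 89 = -38*(-163/224 + 78)/43 - 89 = -328871/(112*43) - 89 = -38*17309/9632 - 89 = -328871/4816 - 89 = -757495/4816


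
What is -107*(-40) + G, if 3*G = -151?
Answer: 12689/3 ≈ 4229.7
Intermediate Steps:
G = -151/3 (G = (⅓)*(-151) = -151/3 ≈ -50.333)
-107*(-40) + G = -107*(-40) - 151/3 = 4280 - 151/3 = 12689/3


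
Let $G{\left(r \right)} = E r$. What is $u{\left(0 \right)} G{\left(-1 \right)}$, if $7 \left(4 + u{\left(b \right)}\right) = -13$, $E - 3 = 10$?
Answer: $\frac{533}{7} \approx 76.143$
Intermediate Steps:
$E = 13$ ($E = 3 + 10 = 13$)
$G{\left(r \right)} = 13 r$
$u{\left(b \right)} = - \frac{41}{7}$ ($u{\left(b \right)} = -4 + \frac{1}{7} \left(-13\right) = -4 - \frac{13}{7} = - \frac{41}{7}$)
$u{\left(0 \right)} G{\left(-1 \right)} = - \frac{41 \cdot 13 \left(-1\right)}{7} = \left(- \frac{41}{7}\right) \left(-13\right) = \frac{533}{7}$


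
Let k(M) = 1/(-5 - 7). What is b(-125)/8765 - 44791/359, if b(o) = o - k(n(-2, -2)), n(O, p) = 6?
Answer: -4711655521/37759620 ≈ -124.78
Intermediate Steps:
k(M) = -1/12 (k(M) = 1/(-12) = -1/12)
b(o) = 1/12 + o (b(o) = o - 1*(-1/12) = o + 1/12 = 1/12 + o)
b(-125)/8765 - 44791/359 = (1/12 - 125)/8765 - 44791/359 = -1499/12*1/8765 - 44791*1/359 = -1499/105180 - 44791/359 = -4711655521/37759620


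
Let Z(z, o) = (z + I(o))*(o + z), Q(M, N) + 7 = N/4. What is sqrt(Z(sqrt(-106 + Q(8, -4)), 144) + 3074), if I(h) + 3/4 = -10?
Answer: sqrt(5648 + 533*I*sqrt(114))/2 ≈ 41.331 + 17.211*I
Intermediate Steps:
I(h) = -43/4 (I(h) = -3/4 - 10 = -43/4)
Q(M, N) = -7 + N/4
Z(z, o) = (-43/4 + z)*(o + z) (Z(z, o) = (z - 43/4)*(o + z) = (-43/4 + z)*(o + z))
sqrt(Z(sqrt(-106 + Q(8, -4)), 144) + 3074) = sqrt(((sqrt(-106 + (-7 + (1/4)*(-4))))**2 - 43/4*144 - 43*sqrt(-106 + (-7 + (1/4)*(-4)))/4 + 144*sqrt(-106 + (-7 + (1/4)*(-4)))) + 3074) = sqrt(((sqrt(-106 + (-7 - 1)))**2 - 1548 - 43*sqrt(-106 + (-7 - 1))/4 + 144*sqrt(-106 + (-7 - 1))) + 3074) = sqrt(((sqrt(-106 - 8))**2 - 1548 - 43*sqrt(-106 - 8)/4 + 144*sqrt(-106 - 8)) + 3074) = sqrt(((sqrt(-114))**2 - 1548 - 43*I*sqrt(114)/4 + 144*sqrt(-114)) + 3074) = sqrt(((I*sqrt(114))**2 - 1548 - 43*I*sqrt(114)/4 + 144*(I*sqrt(114))) + 3074) = sqrt((-114 - 1548 - 43*I*sqrt(114)/4 + 144*I*sqrt(114)) + 3074) = sqrt((-1662 + 533*I*sqrt(114)/4) + 3074) = sqrt(1412 + 533*I*sqrt(114)/4)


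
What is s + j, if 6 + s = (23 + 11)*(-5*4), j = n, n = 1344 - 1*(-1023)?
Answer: 1681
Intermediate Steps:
n = 2367 (n = 1344 + 1023 = 2367)
j = 2367
s = -686 (s = -6 + (23 + 11)*(-5*4) = -6 + 34*(-20) = -6 - 680 = -686)
s + j = -686 + 2367 = 1681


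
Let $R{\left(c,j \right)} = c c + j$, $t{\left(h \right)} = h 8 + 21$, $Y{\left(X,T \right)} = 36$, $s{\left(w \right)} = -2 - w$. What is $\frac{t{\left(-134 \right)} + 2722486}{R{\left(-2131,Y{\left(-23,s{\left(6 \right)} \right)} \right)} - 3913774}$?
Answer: $\frac{907145}{209141} \approx 4.3375$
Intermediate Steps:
$t{\left(h \right)} = 21 + 8 h$ ($t{\left(h \right)} = 8 h + 21 = 21 + 8 h$)
$R{\left(c,j \right)} = j + c^{2}$ ($R{\left(c,j \right)} = c^{2} + j = j + c^{2}$)
$\frac{t{\left(-134 \right)} + 2722486}{R{\left(-2131,Y{\left(-23,s{\left(6 \right)} \right)} \right)} - 3913774} = \frac{\left(21 + 8 \left(-134\right)\right) + 2722486}{\left(36 + \left(-2131\right)^{2}\right) - 3913774} = \frac{\left(21 - 1072\right) + 2722486}{\left(36 + 4541161\right) - 3913774} = \frac{-1051 + 2722486}{4541197 - 3913774} = \frac{2721435}{627423} = 2721435 \cdot \frac{1}{627423} = \frac{907145}{209141}$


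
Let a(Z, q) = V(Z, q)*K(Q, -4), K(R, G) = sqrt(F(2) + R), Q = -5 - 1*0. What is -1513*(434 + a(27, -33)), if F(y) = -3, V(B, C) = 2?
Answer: -656642 - 6052*I*sqrt(2) ≈ -6.5664e+5 - 8558.8*I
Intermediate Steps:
Q = -5 (Q = -5 + 0 = -5)
K(R, G) = sqrt(-3 + R)
a(Z, q) = 4*I*sqrt(2) (a(Z, q) = 2*sqrt(-3 - 5) = 2*sqrt(-8) = 2*(2*I*sqrt(2)) = 4*I*sqrt(2))
-1513*(434 + a(27, -33)) = -1513*(434 + 4*I*sqrt(2)) = -656642 - 6052*I*sqrt(2)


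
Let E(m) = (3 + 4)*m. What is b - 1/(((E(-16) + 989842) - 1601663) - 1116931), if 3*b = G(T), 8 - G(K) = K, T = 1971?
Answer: -1131253343/1728864 ≈ -654.33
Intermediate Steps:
G(K) = 8 - K
E(m) = 7*m
b = -1963/3 (b = (8 - 1*1971)/3 = (8 - 1971)/3 = (⅓)*(-1963) = -1963/3 ≈ -654.33)
b - 1/(((E(-16) + 989842) - 1601663) - 1116931) = -1963/3 - 1/(((7*(-16) + 989842) - 1601663) - 1116931) = -1963/3 - 1/(((-112 + 989842) - 1601663) - 1116931) = -1963/3 - 1/((989730 - 1601663) - 1116931) = -1963/3 - 1/(-611933 - 1116931) = -1963/3 - 1/(-1728864) = -1963/3 - 1*(-1/1728864) = -1963/3 + 1/1728864 = -1131253343/1728864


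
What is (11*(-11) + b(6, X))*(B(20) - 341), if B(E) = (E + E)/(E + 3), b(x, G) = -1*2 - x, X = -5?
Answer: 1006587/23 ≈ 43765.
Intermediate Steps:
b(x, G) = -2 - x
B(E) = 2*E/(3 + E) (B(E) = (2*E)/(3 + E) = 2*E/(3 + E))
(11*(-11) + b(6, X))*(B(20) - 341) = (11*(-11) + (-2 - 1*6))*(2*20/(3 + 20) - 341) = (-121 + (-2 - 6))*(2*20/23 - 341) = (-121 - 8)*(2*20*(1/23) - 341) = -129*(40/23 - 341) = -129*(-7803/23) = 1006587/23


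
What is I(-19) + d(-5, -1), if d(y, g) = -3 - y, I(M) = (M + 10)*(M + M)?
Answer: 344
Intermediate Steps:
I(M) = 2*M*(10 + M) (I(M) = (10 + M)*(2*M) = 2*M*(10 + M))
I(-19) + d(-5, -1) = 2*(-19)*(10 - 19) + (-3 - 1*(-5)) = 2*(-19)*(-9) + (-3 + 5) = 342 + 2 = 344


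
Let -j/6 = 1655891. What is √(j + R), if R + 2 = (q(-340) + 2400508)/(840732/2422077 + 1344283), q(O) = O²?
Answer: 4*I*√731438873983364778713280835846/1085319258841 ≈ 3152.0*I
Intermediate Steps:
j = -9935346 (j = -6*1655891 = -9935346)
R = -139236078910/1085319258841 (R = -2 + ((-340)² + 2400508)/(840732/2422077 + 1344283) = -2 + (115600 + 2400508)/(840732*(1/2422077) + 1344283) = -2 + 2516108/(280244/807359 + 1344283) = -2 + 2516108/(1085319258841/807359) = -2 + 2516108*(807359/1085319258841) = -2 + 2031402438772/1085319258841 = -139236078910/1085319258841 ≈ -0.12829)
√(j + R) = √(-9935346 - 139236078910/1085319258841) = √(-10783022496284972896/1085319258841) = 4*I*√731438873983364778713280835846/1085319258841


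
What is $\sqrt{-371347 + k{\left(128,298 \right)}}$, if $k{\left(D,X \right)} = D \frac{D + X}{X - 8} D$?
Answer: $\frac{i \sqrt{7301550835}}{145} \approx 589.3 i$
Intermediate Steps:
$k{\left(D,X \right)} = \frac{D^{2} \left(D + X\right)}{-8 + X}$ ($k{\left(D,X \right)} = D \frac{D + X}{-8 + X} D = \frac{D \left(D + X\right)}{-8 + X} D = \frac{D^{2} \left(D + X\right)}{-8 + X}$)
$\sqrt{-371347 + k{\left(128,298 \right)}} = \sqrt{-371347 + \frac{128^{2} \left(128 + 298\right)}{-8 + 298}} = \sqrt{-371347 + 16384 \cdot \frac{1}{290} \cdot 426} = \sqrt{-371347 + \frac{3489792}{145}} = \sqrt{- \frac{50355523}{145}} = \frac{i \sqrt{7301550835}}{145}$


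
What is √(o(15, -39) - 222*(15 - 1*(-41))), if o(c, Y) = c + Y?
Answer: 6*I*√346 ≈ 111.61*I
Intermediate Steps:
o(c, Y) = Y + c
√(o(15, -39) - 222*(15 - 1*(-41))) = √((-39 + 15) - 222*(15 - 1*(-41))) = √(-24 - 222*(15 + 41)) = √(-24 - 222*56) = √(-24 - 12432) = √(-12456) = 6*I*√346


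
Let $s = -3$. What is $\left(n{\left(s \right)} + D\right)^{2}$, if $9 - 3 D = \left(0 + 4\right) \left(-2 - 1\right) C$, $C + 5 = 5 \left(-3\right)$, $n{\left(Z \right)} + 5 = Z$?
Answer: $7225$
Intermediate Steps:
$n{\left(Z \right)} = -5 + Z$
$C = -20$ ($C = -5 + 5 \left(-3\right) = -5 - 15 = -20$)
$D = -77$ ($D = 3 - \frac{\left(0 + 4\right) \left(-2 - 1\right) \left(-20\right)}{3} = 3 - \frac{4 \left(-3\right) \left(-20\right)}{3} = 3 - \frac{\left(-12\right) \left(-20\right)}{3} = 3 - 80 = -77$)
$\left(n{\left(s \right)} + D\right)^{2} = \left(\left(-5 - 3\right) - 77\right)^{2} = \left(-8 - 77\right)^{2} = \left(-85\right)^{2} = 7225$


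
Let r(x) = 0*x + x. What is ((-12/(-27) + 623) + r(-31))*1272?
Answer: 2260768/3 ≈ 7.5359e+5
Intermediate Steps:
r(x) = x (r(x) = 0 + x = x)
((-12/(-27) + 623) + r(-31))*1272 = ((-12/(-27) + 623) - 31)*1272 = ((-12*(-1/27) + 623) - 31)*1272 = ((4/9 + 623) - 31)*1272 = (5611/9 - 31)*1272 = (5332/9)*1272 = 2260768/3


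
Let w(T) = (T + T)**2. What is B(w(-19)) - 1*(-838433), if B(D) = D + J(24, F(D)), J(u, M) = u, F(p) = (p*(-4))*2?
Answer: 839901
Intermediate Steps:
F(p) = -8*p (F(p) = -4*p*2 = -8*p)
w(T) = 4*T**2 (w(T) = (2*T)**2 = 4*T**2)
B(D) = 24 + D (B(D) = D + 24 = 24 + D)
B(w(-19)) - 1*(-838433) = (24 + 4*(-19)**2) - 1*(-838433) = (24 + 4*361) + 838433 = (24 + 1444) + 838433 = 1468 + 838433 = 839901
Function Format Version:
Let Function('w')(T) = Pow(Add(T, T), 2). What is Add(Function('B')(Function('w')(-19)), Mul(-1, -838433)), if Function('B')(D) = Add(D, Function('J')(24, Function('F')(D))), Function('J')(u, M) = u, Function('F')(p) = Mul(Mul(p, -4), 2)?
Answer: 839901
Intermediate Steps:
Function('F')(p) = Mul(-8, p) (Function('F')(p) = Mul(Mul(-4, p), 2) = Mul(-8, p))
Function('w')(T) = Mul(4, Pow(T, 2)) (Function('w')(T) = Pow(Mul(2, T), 2) = Mul(4, Pow(T, 2)))
Function('B')(D) = Add(24, D) (Function('B')(D) = Add(D, 24) = Add(24, D))
Add(Function('B')(Function('w')(-19)), Mul(-1, -838433)) = Add(Add(24, Mul(4, Pow(-19, 2))), Mul(-1, -838433)) = Add(Add(24, Mul(4, 361)), 838433) = Add(Add(24, 1444), 838433) = Add(1468, 838433) = 839901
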